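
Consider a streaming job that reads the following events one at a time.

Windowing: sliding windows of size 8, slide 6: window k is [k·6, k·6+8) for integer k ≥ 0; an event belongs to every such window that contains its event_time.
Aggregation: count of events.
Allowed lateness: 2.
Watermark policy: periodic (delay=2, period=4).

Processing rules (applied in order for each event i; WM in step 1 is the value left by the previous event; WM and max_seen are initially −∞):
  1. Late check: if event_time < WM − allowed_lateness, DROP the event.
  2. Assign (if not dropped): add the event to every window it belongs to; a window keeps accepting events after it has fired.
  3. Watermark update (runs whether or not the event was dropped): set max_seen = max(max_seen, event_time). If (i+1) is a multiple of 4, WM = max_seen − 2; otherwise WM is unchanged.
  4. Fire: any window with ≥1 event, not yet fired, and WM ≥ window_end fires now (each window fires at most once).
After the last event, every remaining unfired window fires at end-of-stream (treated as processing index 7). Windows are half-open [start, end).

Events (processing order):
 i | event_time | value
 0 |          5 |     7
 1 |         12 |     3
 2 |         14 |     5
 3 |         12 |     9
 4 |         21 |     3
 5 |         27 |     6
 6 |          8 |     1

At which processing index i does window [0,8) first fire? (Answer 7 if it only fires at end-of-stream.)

3

i=0 t=5 v=7: → [0,8); WM=−∞
i=1 t=12 v=3: → [12,20),[6,14); WM=−∞
i=2 t=14 v=5: → [12,20); WM=−∞
i=3 t=12 v=9: → [12,20),[6,14); WM=12; [0,8) fires=1
i=4 t=21 v=3: → [18,26); WM=12
i=5 t=27 v=6: → [24,32); WM=12
i=6 t=8 v=1: DROP (t<12-2); WM=12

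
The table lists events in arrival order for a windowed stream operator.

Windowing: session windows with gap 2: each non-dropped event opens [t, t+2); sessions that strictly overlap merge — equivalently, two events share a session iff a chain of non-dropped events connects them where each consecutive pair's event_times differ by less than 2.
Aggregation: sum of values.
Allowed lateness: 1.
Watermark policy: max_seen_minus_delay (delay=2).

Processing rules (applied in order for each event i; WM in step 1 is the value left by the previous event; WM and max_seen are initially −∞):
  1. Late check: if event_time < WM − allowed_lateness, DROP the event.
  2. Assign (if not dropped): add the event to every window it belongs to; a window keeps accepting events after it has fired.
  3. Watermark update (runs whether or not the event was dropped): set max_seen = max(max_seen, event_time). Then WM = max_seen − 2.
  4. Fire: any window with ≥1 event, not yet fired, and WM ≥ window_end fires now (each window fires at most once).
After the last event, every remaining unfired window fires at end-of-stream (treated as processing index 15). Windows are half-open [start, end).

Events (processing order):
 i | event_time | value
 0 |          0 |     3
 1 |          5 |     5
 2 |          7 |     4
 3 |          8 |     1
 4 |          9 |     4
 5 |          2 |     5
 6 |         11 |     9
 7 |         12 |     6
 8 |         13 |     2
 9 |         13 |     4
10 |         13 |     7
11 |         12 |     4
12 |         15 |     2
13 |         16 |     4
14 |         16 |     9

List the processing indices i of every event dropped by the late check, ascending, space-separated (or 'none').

i=0 t=0 v=3: → [0,2); WM=-2
i=1 t=5 v=5: → [5,7); WM=3
i=2 t=7 v=4: → [7,9); WM=5
i=3 t=8 v=1: → [7,10); WM=6
i=4 t=9 v=4: → [7,11); WM=7
i=5 t=2 v=5: DROP (t<7-1); WM=7
i=6 t=11 v=9: → [11,13); WM=9
i=7 t=12 v=6: → [11,14); WM=10
i=8 t=13 v=2: → [11,15); WM=11
i=9 t=13 v=4: → [11,15); WM=11
i=10 t=13 v=7: → [11,15); WM=11
i=11 t=12 v=4: → [11,15); WM=11
i=12 t=15 v=2: → [15,17); WM=13
i=13 t=16 v=4: → [15,18); WM=14
i=14 t=16 v=9: → [15,18); WM=14

5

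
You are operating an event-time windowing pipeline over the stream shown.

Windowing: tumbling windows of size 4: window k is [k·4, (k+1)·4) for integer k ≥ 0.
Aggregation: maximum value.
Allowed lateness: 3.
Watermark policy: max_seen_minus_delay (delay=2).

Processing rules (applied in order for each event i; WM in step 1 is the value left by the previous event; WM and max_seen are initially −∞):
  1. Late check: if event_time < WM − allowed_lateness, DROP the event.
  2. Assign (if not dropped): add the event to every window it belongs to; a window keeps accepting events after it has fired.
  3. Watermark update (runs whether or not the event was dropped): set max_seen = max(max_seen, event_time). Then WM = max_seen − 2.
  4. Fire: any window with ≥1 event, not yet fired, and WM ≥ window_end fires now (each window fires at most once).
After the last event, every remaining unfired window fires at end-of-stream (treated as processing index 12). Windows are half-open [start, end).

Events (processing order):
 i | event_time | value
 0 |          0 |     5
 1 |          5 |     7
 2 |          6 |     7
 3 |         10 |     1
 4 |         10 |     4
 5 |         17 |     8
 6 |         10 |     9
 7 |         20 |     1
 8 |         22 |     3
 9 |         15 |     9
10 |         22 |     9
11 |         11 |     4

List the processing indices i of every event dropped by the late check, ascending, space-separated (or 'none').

6 9 11

i=0 t=0 v=5: → [0,4); WM=-2
i=1 t=5 v=7: → [4,8); WM=3
i=2 t=6 v=7: → [4,8); WM=4; [0,4) fires=5
i=3 t=10 v=1: → [8,12); WM=8; [4,8) fires=7
i=4 t=10 v=4: → [8,12); WM=8
i=5 t=17 v=8: → [16,20); WM=15; [8,12) fires=4
i=6 t=10 v=9: DROP (t<15-3); WM=15
i=7 t=20 v=1: → [20,24); WM=18
i=8 t=22 v=3: → [20,24); WM=20; [16,20) fires=8
i=9 t=15 v=9: DROP (t<20-3); WM=20
i=10 t=22 v=9: → [20,24); WM=20
i=11 t=11 v=4: DROP (t<20-3); WM=20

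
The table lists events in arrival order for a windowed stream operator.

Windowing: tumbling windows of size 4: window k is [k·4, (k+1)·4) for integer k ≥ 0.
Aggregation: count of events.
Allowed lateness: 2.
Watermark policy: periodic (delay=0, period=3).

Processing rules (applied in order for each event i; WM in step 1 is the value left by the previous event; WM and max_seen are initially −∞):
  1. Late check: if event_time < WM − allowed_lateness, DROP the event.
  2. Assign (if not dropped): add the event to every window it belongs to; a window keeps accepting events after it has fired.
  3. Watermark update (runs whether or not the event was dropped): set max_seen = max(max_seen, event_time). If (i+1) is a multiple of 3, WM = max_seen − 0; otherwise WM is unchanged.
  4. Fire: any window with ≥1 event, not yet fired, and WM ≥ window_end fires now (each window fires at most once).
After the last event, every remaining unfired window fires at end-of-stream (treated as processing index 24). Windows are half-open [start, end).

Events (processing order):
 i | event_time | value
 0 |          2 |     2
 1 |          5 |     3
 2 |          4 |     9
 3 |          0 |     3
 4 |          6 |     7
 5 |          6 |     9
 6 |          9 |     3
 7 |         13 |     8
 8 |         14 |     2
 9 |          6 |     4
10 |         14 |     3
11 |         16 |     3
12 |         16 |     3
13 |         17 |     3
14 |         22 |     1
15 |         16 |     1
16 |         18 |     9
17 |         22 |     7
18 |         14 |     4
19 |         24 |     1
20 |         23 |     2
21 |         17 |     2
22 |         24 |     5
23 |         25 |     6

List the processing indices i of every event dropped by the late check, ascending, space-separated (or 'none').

i=0 t=2 v=2: → [0,4); WM=−∞
i=1 t=5 v=3: → [4,8); WM=−∞
i=2 t=4 v=9: → [4,8); WM=5; [0,4) fires=1
i=3 t=0 v=3: DROP (t<5-2); WM=5
i=4 t=6 v=7: → [4,8); WM=5
i=5 t=6 v=9: → [4,8); WM=6
i=6 t=9 v=3: → [8,12); WM=6
i=7 t=13 v=8: → [12,16); WM=6
i=8 t=14 v=2: → [12,16); WM=14; [4,8) fires=4 [8,12) fires=1
i=9 t=6 v=4: DROP (t<14-2); WM=14
i=10 t=14 v=3: → [12,16); WM=14
i=11 t=16 v=3: → [16,20); WM=16; [12,16) fires=3
i=12 t=16 v=3: → [16,20); WM=16
i=13 t=17 v=3: → [16,20); WM=16
i=14 t=22 v=1: → [20,24); WM=22; [16,20) fires=3
i=15 t=16 v=1: DROP (t<22-2); WM=22
i=16 t=18 v=9: DROP (t<22-2); WM=22
i=17 t=22 v=7: → [20,24); WM=22
i=18 t=14 v=4: DROP (t<22-2); WM=22
i=19 t=24 v=1: → [24,28); WM=22
i=20 t=23 v=2: → [20,24); WM=24; [20,24) fires=3
i=21 t=17 v=2: DROP (t<24-2); WM=24
i=22 t=24 v=5: → [24,28); WM=24
i=23 t=25 v=6: → [24,28); WM=25

3 9 15 16 18 21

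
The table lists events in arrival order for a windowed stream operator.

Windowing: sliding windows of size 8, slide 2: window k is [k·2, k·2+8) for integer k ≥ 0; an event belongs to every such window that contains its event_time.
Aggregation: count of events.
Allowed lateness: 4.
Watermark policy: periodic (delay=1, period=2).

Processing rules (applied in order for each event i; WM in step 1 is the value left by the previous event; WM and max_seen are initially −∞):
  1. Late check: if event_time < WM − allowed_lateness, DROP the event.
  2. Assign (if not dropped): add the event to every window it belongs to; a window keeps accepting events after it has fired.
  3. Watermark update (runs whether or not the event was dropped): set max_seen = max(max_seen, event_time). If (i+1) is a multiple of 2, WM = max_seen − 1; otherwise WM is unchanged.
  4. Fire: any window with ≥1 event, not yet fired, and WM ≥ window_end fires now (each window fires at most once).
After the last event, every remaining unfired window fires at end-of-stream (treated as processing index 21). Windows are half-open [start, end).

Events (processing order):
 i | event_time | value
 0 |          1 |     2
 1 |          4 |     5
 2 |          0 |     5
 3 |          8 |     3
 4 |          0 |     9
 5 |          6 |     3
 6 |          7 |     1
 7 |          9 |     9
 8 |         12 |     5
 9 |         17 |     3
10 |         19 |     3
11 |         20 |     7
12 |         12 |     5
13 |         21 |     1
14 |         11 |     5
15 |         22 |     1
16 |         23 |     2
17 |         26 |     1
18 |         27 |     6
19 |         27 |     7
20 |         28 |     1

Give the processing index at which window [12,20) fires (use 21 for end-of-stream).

i=0 t=1 v=2: → [0,8); WM=−∞
i=1 t=4 v=5: → [4,12),[2,10),[0,8); WM=3
i=2 t=0 v=5: → [0,8); WM=3
i=3 t=8 v=3: → [8,16),[6,14),[4,12),[2,10); WM=7
i=4 t=0 v=9: DROP (t<7-4); WM=7
i=5 t=6 v=3: → [6,14),[4,12),[2,10),[0,8); WM=7
i=6 t=7 v=1: → [6,14),[4,12),[2,10),[0,8); WM=7
i=7 t=9 v=9: → [8,16),[6,14),[4,12),[2,10); WM=8; [0,8) fires=5
i=8 t=12 v=5: → [12,20),[10,18),[8,16),[6,14); WM=8
i=9 t=17 v=3: → [16,24),[14,22),[12,20),[10,18); WM=16; [2,10) fires=5 [4,12) fires=5 [6,14) fires=5 [8,16) fires=3
i=10 t=19 v=3: → [18,26),[16,24),[14,22),[12,20); WM=16
i=11 t=20 v=7: → [20,28),[18,26),[16,24),[14,22); WM=19; [10,18) fires=2
i=12 t=12 v=5: DROP (t<19-4); WM=19
i=13 t=21 v=1: → [20,28),[18,26),[16,24),[14,22); WM=20; [12,20) fires=3
i=14 t=11 v=5: DROP (t<20-4); WM=20
i=15 t=22 v=1: → [22,30),[20,28),[18,26),[16,24); WM=21
i=16 t=23 v=2: → [22,30),[20,28),[18,26),[16,24); WM=21
i=17 t=26 v=1: → [26,34),[24,32),[22,30),[20,28); WM=25; [14,22) fires=4 [16,24) fires=6
i=18 t=27 v=6: → [26,34),[24,32),[22,30),[20,28); WM=25
i=19 t=27 v=7: → [26,34),[24,32),[22,30),[20,28); WM=26; [18,26) fires=5
i=20 t=28 v=1: → [28,36),[26,34),[24,32),[22,30); WM=26

13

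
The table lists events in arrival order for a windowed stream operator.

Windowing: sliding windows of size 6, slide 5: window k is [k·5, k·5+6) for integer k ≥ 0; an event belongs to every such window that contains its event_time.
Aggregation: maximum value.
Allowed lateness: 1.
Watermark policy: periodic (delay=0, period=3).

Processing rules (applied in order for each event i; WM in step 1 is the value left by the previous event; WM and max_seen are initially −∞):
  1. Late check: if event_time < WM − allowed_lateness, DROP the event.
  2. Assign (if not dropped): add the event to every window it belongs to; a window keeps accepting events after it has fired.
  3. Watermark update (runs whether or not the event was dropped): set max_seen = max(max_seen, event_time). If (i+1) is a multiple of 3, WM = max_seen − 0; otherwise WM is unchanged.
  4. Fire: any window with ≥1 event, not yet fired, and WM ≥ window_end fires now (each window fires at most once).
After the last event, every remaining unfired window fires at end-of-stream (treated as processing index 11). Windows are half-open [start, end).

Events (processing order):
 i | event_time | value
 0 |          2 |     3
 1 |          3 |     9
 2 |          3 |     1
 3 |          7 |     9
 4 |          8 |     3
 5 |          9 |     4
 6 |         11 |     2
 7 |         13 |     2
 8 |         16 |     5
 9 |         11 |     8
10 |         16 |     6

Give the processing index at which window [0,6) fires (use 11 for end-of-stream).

i=0 t=2 v=3: → [0,6); WM=−∞
i=1 t=3 v=9: → [0,6); WM=−∞
i=2 t=3 v=1: → [0,6); WM=3
i=3 t=7 v=9: → [5,11); WM=3
i=4 t=8 v=3: → [5,11); WM=3
i=5 t=9 v=4: → [5,11); WM=9; [0,6) fires=9
i=6 t=11 v=2: → [10,16); WM=9
i=7 t=13 v=2: → [10,16); WM=9
i=8 t=16 v=5: → [15,21); WM=16; [5,11) fires=9 [10,16) fires=2
i=9 t=11 v=8: DROP (t<16-1); WM=16
i=10 t=16 v=6: → [15,21); WM=16

5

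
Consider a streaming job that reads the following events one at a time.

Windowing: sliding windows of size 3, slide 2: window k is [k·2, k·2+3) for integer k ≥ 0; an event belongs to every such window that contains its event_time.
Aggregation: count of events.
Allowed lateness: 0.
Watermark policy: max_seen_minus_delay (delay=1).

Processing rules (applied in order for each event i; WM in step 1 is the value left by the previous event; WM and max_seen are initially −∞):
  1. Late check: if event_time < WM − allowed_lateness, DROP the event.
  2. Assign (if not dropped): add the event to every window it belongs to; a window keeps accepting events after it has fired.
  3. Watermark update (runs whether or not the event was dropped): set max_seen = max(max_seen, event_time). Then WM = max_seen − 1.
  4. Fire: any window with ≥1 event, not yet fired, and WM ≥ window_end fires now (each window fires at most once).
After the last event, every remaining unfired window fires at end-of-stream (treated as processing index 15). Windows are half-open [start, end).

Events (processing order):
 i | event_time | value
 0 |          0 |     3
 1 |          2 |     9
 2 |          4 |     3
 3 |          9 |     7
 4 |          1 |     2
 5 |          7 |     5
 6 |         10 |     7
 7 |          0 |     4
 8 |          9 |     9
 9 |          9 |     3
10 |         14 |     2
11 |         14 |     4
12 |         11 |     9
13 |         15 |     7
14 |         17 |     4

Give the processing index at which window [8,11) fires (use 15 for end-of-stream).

10

i=0 t=0 v=3: → [0,3); WM=-1
i=1 t=2 v=9: → [2,5),[0,3); WM=1
i=2 t=4 v=3: → [4,7),[2,5); WM=3; [0,3) fires=2
i=3 t=9 v=7: → [8,11); WM=8; [2,5) fires=2 [4,7) fires=1
i=4 t=1 v=2: DROP (t<8-0); WM=8
i=5 t=7 v=5: DROP (t<8-0); WM=8
i=6 t=10 v=7: → [10,13),[8,11); WM=9
i=7 t=0 v=4: DROP (t<9-0); WM=9
i=8 t=9 v=9: → [8,11); WM=9
i=9 t=9 v=3: → [8,11); WM=9
i=10 t=14 v=2: → [14,17),[12,15); WM=13; [8,11) fires=4 [10,13) fires=1
i=11 t=14 v=4: → [14,17),[12,15); WM=13
i=12 t=11 v=9: DROP (t<13-0); WM=13
i=13 t=15 v=7: → [14,17); WM=14
i=14 t=17 v=4: → [16,19); WM=16; [12,15) fires=2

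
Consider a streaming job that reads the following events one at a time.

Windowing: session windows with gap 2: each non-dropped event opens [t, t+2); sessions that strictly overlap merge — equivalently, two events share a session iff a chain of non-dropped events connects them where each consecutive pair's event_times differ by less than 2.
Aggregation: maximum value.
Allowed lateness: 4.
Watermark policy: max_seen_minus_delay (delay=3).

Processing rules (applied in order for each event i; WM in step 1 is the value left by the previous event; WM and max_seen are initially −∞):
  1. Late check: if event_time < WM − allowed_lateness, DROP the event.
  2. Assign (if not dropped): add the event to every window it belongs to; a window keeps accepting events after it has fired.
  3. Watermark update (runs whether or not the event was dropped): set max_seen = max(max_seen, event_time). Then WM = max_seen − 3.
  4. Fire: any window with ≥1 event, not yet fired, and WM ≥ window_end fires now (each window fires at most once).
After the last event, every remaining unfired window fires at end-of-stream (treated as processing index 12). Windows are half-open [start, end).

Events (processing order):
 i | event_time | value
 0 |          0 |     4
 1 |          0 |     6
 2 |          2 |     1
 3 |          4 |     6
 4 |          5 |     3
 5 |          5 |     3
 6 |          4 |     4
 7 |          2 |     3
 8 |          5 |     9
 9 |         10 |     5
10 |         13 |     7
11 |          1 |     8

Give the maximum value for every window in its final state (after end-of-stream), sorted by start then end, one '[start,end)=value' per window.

i=0 t=0 v=4: → [0,2); WM=-3
i=1 t=0 v=6: → [0,2); WM=-3
i=2 t=2 v=1: → [2,4); WM=-1
i=3 t=4 v=6: → [4,6); WM=1
i=4 t=5 v=3: → [4,7); WM=2
i=5 t=5 v=3: → [4,7); WM=2
i=6 t=4 v=4: → [4,7); WM=2
i=7 t=2 v=3: → [2,4); WM=2
i=8 t=5 v=9: → [4,7); WM=2
i=9 t=10 v=5: → [10,12); WM=7
i=10 t=13 v=7: → [13,15); WM=10
i=11 t=1 v=8: DROP (t<10-4); WM=10

[0,2)=6 [2,4)=3 [4,7)=9 [10,12)=5 [13,15)=7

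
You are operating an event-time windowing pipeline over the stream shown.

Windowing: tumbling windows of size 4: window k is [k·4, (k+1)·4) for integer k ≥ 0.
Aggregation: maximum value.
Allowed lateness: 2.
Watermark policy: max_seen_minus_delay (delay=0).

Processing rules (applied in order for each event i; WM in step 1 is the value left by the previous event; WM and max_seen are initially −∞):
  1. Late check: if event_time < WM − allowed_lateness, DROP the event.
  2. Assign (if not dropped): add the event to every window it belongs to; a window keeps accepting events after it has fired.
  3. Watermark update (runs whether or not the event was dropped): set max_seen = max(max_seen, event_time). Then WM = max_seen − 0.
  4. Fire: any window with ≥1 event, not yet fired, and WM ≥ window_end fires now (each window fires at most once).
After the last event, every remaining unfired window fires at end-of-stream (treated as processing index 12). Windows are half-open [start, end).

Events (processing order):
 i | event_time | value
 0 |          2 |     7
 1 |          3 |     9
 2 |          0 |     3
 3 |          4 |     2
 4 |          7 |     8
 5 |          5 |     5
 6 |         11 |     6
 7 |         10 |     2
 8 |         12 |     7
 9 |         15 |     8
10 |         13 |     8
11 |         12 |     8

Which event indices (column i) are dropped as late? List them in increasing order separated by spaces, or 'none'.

2 11

i=0 t=2 v=7: → [0,4); WM=2
i=1 t=3 v=9: → [0,4); WM=3
i=2 t=0 v=3: DROP (t<3-2); WM=3
i=3 t=4 v=2: → [4,8); WM=4; [0,4) fires=9
i=4 t=7 v=8: → [4,8); WM=7
i=5 t=5 v=5: → [4,8); WM=7
i=6 t=11 v=6: → [8,12); WM=11; [4,8) fires=8
i=7 t=10 v=2: → [8,12); WM=11
i=8 t=12 v=7: → [12,16); WM=12; [8,12) fires=6
i=9 t=15 v=8: → [12,16); WM=15
i=10 t=13 v=8: → [12,16); WM=15
i=11 t=12 v=8: DROP (t<15-2); WM=15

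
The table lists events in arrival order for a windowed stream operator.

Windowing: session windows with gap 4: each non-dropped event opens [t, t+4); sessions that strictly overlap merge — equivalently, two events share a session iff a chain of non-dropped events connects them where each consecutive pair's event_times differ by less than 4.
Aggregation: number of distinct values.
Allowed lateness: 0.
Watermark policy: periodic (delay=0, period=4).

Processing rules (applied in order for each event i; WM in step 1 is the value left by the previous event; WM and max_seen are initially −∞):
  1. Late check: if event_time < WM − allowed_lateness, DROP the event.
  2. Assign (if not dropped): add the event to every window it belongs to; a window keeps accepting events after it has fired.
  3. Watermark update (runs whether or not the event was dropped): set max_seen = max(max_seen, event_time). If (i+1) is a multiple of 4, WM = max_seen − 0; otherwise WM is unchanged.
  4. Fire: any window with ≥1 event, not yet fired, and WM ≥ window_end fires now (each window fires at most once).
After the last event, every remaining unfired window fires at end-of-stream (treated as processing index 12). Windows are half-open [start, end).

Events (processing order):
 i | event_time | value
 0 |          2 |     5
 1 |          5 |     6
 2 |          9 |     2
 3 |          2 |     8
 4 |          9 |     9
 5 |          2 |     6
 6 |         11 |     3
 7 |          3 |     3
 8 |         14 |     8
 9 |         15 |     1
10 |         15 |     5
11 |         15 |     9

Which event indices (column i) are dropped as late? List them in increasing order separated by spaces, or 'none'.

i=0 t=2 v=5: → [2,6); WM=−∞
i=1 t=5 v=6: → [2,9); WM=−∞
i=2 t=9 v=2: → [9,13); WM=−∞
i=3 t=2 v=8: → [2,9); WM=9
i=4 t=9 v=9: → [9,13); WM=9
i=5 t=2 v=6: DROP (t<9-0); WM=9
i=6 t=11 v=3: → [9,15); WM=9
i=7 t=3 v=3: DROP (t<9-0); WM=11
i=8 t=14 v=8: → [9,18); WM=11
i=9 t=15 v=1: → [9,19); WM=11
i=10 t=15 v=5: → [9,19); WM=11
i=11 t=15 v=9: → [9,19); WM=15

5 7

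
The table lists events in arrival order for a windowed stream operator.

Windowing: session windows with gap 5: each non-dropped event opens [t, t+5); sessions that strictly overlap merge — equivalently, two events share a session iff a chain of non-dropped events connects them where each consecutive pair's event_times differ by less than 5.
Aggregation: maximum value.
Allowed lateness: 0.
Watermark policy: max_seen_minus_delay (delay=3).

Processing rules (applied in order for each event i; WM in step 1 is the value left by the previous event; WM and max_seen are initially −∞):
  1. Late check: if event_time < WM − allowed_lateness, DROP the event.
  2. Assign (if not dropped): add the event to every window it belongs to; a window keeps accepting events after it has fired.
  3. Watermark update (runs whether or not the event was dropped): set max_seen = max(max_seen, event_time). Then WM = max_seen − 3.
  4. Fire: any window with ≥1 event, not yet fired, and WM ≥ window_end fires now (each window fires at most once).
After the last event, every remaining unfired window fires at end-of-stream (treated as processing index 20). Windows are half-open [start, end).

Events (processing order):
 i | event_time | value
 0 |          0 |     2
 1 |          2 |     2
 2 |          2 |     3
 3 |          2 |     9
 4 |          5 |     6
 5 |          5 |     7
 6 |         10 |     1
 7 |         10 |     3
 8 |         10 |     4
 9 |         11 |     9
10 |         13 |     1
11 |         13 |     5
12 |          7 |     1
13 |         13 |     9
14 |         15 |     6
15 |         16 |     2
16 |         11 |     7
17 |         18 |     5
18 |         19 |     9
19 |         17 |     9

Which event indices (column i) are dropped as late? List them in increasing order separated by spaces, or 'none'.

i=0 t=0 v=2: → [0,5); WM=-3
i=1 t=2 v=2: → [0,7); WM=-1
i=2 t=2 v=3: → [0,7); WM=-1
i=3 t=2 v=9: → [0,7); WM=-1
i=4 t=5 v=6: → [0,10); WM=2
i=5 t=5 v=7: → [0,10); WM=2
i=6 t=10 v=1: → [10,15); WM=7
i=7 t=10 v=3: → [10,15); WM=7
i=8 t=10 v=4: → [10,15); WM=7
i=9 t=11 v=9: → [10,16); WM=8
i=10 t=13 v=1: → [10,18); WM=10
i=11 t=13 v=5: → [10,18); WM=10
i=12 t=7 v=1: DROP (t<10-0); WM=10
i=13 t=13 v=9: → [10,18); WM=10
i=14 t=15 v=6: → [10,20); WM=12
i=15 t=16 v=2: → [10,21); WM=13
i=16 t=11 v=7: DROP (t<13-0); WM=13
i=17 t=18 v=5: → [10,23); WM=15
i=18 t=19 v=9: → [10,24); WM=16
i=19 t=17 v=9: → [10,24); WM=16

12 16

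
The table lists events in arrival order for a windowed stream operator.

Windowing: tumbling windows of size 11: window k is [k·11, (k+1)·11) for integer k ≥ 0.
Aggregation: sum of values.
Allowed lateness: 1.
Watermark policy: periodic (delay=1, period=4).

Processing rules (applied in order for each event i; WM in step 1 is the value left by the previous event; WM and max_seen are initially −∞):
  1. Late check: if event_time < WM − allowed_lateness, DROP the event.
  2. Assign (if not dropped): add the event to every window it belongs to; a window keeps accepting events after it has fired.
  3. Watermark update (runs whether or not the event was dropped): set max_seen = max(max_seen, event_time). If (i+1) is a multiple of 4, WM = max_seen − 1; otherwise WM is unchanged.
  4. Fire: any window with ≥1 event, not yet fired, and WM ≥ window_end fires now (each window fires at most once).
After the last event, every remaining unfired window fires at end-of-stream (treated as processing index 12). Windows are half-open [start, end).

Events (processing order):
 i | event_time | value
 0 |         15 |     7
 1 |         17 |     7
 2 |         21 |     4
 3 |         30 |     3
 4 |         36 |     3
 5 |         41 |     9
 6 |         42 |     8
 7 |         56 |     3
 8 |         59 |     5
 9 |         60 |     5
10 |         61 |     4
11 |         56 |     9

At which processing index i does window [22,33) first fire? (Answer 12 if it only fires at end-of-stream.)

7

i=0 t=15 v=7: → [11,22); WM=−∞
i=1 t=17 v=7: → [11,22); WM=−∞
i=2 t=21 v=4: → [11,22); WM=−∞
i=3 t=30 v=3: → [22,33); WM=29; [11,22) fires=18
i=4 t=36 v=3: → [33,44); WM=29
i=5 t=41 v=9: → [33,44); WM=29
i=6 t=42 v=8: → [33,44); WM=29
i=7 t=56 v=3: → [55,66); WM=55; [22,33) fires=3 [33,44) fires=20
i=8 t=59 v=5: → [55,66); WM=55
i=9 t=60 v=5: → [55,66); WM=55
i=10 t=61 v=4: → [55,66); WM=55
i=11 t=56 v=9: → [55,66); WM=60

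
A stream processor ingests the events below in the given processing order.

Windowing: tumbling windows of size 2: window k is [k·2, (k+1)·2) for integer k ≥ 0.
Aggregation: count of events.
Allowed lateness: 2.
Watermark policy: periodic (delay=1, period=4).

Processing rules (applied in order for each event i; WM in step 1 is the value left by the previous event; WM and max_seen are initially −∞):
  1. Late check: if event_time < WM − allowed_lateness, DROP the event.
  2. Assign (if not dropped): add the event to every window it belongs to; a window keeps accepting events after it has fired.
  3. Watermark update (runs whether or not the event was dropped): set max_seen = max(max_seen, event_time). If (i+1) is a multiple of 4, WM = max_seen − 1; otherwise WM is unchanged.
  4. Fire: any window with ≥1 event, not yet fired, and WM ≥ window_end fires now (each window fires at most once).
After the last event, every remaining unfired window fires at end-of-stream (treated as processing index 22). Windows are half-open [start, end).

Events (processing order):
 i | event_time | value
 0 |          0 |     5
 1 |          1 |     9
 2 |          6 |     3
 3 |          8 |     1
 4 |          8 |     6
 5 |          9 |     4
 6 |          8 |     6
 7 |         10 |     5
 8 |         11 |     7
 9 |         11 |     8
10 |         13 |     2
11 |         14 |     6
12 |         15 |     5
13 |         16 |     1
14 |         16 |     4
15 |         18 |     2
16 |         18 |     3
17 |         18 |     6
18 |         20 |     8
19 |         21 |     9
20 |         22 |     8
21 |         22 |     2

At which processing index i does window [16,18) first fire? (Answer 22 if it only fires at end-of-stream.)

19

i=0 t=0 v=5: → [0,2); WM=−∞
i=1 t=1 v=9: → [0,2); WM=−∞
i=2 t=6 v=3: → [6,8); WM=−∞
i=3 t=8 v=1: → [8,10); WM=7; [0,2) fires=2
i=4 t=8 v=6: → [8,10); WM=7
i=5 t=9 v=4: → [8,10); WM=7
i=6 t=8 v=6: → [8,10); WM=7
i=7 t=10 v=5: → [10,12); WM=9; [6,8) fires=1
i=8 t=11 v=7: → [10,12); WM=9
i=9 t=11 v=8: → [10,12); WM=9
i=10 t=13 v=2: → [12,14); WM=9
i=11 t=14 v=6: → [14,16); WM=13; [8,10) fires=4 [10,12) fires=3
i=12 t=15 v=5: → [14,16); WM=13
i=13 t=16 v=1: → [16,18); WM=13
i=14 t=16 v=4: → [16,18); WM=13
i=15 t=18 v=2: → [18,20); WM=17; [12,14) fires=1 [14,16) fires=2
i=16 t=18 v=3: → [18,20); WM=17
i=17 t=18 v=6: → [18,20); WM=17
i=18 t=20 v=8: → [20,22); WM=17
i=19 t=21 v=9: → [20,22); WM=20; [16,18) fires=2 [18,20) fires=3
i=20 t=22 v=8: → [22,24); WM=20
i=21 t=22 v=2: → [22,24); WM=20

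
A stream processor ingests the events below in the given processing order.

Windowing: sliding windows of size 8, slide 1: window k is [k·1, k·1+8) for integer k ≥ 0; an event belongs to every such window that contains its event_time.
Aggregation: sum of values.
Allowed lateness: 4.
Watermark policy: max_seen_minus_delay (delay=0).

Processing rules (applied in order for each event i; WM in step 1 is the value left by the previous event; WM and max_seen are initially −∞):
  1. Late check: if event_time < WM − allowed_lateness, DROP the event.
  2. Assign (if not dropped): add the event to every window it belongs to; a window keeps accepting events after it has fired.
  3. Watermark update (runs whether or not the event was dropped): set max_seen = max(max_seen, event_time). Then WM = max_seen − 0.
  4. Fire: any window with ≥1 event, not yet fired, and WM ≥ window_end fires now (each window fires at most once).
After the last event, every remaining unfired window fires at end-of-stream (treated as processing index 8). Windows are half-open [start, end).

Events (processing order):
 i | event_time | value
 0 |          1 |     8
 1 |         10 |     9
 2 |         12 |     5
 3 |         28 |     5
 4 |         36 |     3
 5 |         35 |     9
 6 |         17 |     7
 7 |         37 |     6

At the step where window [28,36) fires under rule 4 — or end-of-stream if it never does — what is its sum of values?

i=0 t=1 v=8: → [1,9),[0,8); WM=1
i=1 t=10 v=9: → [10,18),[9,17),[8,16),[7,15),[6,14),[5,13),[4,12),[3,11); WM=10; [0,8) fires=8 [1,9) fires=8
i=2 t=12 v=5: → [12,20),[11,19),[10,18),[9,17),[8,16),[7,15),[6,14),[5,13); WM=12; [3,11) fires=9 [4,12) fires=9
i=3 t=28 v=5: → [28,36),[27,35),[26,34),[25,33),[24,32),[23,31),[22,30),[21,29); WM=28; [5,13) fires=14 [6,14) fires=14 [7,15) fires=14 [8,16) fires=14 [9,17) fires=14 [10,18) fires=14 [11,19) fires=5 [12,20) fires=5
i=4 t=36 v=3: → [36,44),[35,43),[34,42),[33,41),[32,40),[31,39),[30,38),[29,37); WM=36; [21,29) fires=5 [22,30) fires=5 [23,31) fires=5 [24,32) fires=5 [25,33) fires=5 [26,34) fires=5 [27,35) fires=5 [28,36) fires=5
i=5 t=35 v=9: → [35,43),[34,42),[33,41),[32,40),[31,39),[30,38),[29,37),[28,36); WM=36
i=6 t=17 v=7: DROP (t<36-4); WM=36
i=7 t=37 v=6: → [37,45),[36,44),[35,43),[34,42),[33,41),[32,40),[31,39),[30,38); WM=37; [29,37) fires=12

5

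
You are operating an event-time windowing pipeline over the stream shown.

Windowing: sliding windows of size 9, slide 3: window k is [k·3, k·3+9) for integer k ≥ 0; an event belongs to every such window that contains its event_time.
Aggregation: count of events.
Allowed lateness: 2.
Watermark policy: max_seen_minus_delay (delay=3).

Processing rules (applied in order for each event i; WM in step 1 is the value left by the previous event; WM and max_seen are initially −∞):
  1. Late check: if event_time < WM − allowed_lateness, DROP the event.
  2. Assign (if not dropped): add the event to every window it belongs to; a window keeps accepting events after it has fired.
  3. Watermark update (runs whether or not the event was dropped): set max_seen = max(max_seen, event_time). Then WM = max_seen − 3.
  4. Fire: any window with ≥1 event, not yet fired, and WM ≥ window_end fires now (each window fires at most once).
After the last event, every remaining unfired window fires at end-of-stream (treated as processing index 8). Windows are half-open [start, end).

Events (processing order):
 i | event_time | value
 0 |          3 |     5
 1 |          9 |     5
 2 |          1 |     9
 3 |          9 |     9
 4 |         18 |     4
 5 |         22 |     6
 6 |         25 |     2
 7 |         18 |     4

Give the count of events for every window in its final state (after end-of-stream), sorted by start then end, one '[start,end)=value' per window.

[0,9)=1 [3,12)=3 [6,15)=2 [9,18)=2 [12,21)=1 [15,24)=2 [18,27)=3 [21,30)=2 [24,33)=1

i=0 t=3 v=5: → [3,12),[0,9); WM=0
i=1 t=9 v=5: → [9,18),[6,15),[3,12); WM=6
i=2 t=1 v=9: DROP (t<6-2); WM=6
i=3 t=9 v=9: → [9,18),[6,15),[3,12); WM=6
i=4 t=18 v=4: → [18,27),[15,24),[12,21); WM=15; [0,9) fires=1 [3,12) fires=3 [6,15) fires=2
i=5 t=22 v=6: → [21,30),[18,27),[15,24); WM=19; [9,18) fires=2
i=6 t=25 v=2: → [24,33),[21,30),[18,27); WM=22; [12,21) fires=1
i=7 t=18 v=4: DROP (t<22-2); WM=22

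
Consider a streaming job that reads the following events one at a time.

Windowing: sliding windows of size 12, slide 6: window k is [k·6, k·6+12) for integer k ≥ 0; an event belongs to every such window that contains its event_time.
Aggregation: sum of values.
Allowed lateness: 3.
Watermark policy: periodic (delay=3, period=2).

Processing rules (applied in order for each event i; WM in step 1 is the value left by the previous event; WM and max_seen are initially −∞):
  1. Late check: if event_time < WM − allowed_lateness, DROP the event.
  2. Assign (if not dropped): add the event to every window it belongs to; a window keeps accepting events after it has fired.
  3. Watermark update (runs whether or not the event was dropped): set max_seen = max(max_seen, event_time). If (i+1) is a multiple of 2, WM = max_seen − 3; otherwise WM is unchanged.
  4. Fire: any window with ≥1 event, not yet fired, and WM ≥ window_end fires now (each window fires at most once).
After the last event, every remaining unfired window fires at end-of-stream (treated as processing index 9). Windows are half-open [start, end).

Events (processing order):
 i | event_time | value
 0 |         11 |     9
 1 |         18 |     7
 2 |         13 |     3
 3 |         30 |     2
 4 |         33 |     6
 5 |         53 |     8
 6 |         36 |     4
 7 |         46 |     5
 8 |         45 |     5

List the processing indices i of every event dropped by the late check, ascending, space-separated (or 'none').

6 7 8

i=0 t=11 v=9: → [6,18),[0,12); WM=−∞
i=1 t=18 v=7: → [18,30),[12,24); WM=15; [0,12) fires=9
i=2 t=13 v=3: → [12,24),[6,18); WM=15
i=3 t=30 v=2: → [30,42),[24,36); WM=27; [6,18) fires=12 [12,24) fires=10
i=4 t=33 v=6: → [30,42),[24,36); WM=27
i=5 t=53 v=8: → [48,60),[42,54); WM=50; [18,30) fires=7 [24,36) fires=8 [30,42) fires=8
i=6 t=36 v=4: DROP (t<50-3); WM=50
i=7 t=46 v=5: DROP (t<50-3); WM=50
i=8 t=45 v=5: DROP (t<50-3); WM=50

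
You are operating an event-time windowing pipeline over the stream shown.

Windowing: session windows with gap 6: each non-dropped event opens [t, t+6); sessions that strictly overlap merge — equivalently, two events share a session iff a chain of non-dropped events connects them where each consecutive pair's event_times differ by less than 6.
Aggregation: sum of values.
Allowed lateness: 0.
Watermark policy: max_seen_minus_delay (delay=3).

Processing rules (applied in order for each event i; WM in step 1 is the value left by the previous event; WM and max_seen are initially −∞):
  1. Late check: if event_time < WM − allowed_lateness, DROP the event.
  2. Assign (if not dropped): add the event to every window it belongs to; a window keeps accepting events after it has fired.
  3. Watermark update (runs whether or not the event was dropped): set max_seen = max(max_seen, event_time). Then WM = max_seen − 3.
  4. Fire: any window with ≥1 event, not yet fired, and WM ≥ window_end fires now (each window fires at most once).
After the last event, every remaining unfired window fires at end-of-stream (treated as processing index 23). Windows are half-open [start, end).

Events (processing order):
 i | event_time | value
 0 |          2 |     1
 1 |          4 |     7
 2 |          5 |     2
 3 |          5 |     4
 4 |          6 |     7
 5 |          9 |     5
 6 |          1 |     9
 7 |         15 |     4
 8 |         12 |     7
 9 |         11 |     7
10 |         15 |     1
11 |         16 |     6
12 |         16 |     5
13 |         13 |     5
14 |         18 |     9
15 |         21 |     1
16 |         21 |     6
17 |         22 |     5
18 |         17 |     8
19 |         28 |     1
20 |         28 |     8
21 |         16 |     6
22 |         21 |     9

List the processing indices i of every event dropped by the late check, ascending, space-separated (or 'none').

i=0 t=2 v=1: → [2,8); WM=-1
i=1 t=4 v=7: → [2,10); WM=1
i=2 t=5 v=2: → [2,11); WM=2
i=3 t=5 v=4: → [2,11); WM=2
i=4 t=6 v=7: → [2,12); WM=3
i=5 t=9 v=5: → [2,15); WM=6
i=6 t=1 v=9: DROP (t<6-0); WM=6
i=7 t=15 v=4: → [15,21); WM=12
i=8 t=12 v=7: → [2,21); WM=12
i=9 t=11 v=7: DROP (t<12-0); WM=12
i=10 t=15 v=1: → [2,21); WM=12
i=11 t=16 v=6: → [2,22); WM=13
i=12 t=16 v=5: → [2,22); WM=13
i=13 t=13 v=5: → [2,22); WM=13
i=14 t=18 v=9: → [2,24); WM=15
i=15 t=21 v=1: → [2,27); WM=18
i=16 t=21 v=6: → [2,27); WM=18
i=17 t=22 v=5: → [2,28); WM=19
i=18 t=17 v=8: DROP (t<19-0); WM=19
i=19 t=28 v=1: → [28,34); WM=25
i=20 t=28 v=8: → [28,34); WM=25
i=21 t=16 v=6: DROP (t<25-0); WM=25
i=22 t=21 v=9: DROP (t<25-0); WM=25

6 9 18 21 22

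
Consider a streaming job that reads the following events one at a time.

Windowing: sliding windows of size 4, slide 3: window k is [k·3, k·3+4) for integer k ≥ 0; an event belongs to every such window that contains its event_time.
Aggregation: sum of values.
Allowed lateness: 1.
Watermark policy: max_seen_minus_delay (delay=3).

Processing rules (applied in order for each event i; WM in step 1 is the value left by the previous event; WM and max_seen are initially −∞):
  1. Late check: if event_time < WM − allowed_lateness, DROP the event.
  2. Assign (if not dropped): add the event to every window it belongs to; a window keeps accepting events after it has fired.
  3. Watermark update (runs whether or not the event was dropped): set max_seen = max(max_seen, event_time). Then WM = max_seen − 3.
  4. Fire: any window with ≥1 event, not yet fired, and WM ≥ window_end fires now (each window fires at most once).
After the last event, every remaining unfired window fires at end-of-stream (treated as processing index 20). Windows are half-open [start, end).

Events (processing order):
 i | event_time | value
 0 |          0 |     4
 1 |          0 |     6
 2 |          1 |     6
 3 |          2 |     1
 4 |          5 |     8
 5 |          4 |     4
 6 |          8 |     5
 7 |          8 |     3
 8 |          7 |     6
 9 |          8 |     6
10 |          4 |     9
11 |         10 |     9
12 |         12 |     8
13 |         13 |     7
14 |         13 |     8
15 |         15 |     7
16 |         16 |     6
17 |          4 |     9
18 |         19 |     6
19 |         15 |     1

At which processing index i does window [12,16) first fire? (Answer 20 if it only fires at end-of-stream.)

18

i=0 t=0 v=4: → [0,4); WM=-3
i=1 t=0 v=6: → [0,4); WM=-3
i=2 t=1 v=6: → [0,4); WM=-2
i=3 t=2 v=1: → [0,4); WM=-1
i=4 t=5 v=8: → [3,7); WM=2
i=5 t=4 v=4: → [3,7); WM=2
i=6 t=8 v=5: → [6,10); WM=5; [0,4) fires=17
i=7 t=8 v=3: → [6,10); WM=5
i=8 t=7 v=6: → [6,10); WM=5
i=9 t=8 v=6: → [6,10); WM=5
i=10 t=4 v=9: → [3,7); WM=5
i=11 t=10 v=9: → [9,13); WM=7; [3,7) fires=21
i=12 t=12 v=8: → [12,16),[9,13); WM=9
i=13 t=13 v=7: → [12,16); WM=10; [6,10) fires=20
i=14 t=13 v=8: → [12,16); WM=10
i=15 t=15 v=7: → [15,19),[12,16); WM=12
i=16 t=16 v=6: → [15,19); WM=13; [9,13) fires=17
i=17 t=4 v=9: DROP (t<13-1); WM=13
i=18 t=19 v=6: → [18,22); WM=16; [12,16) fires=30
i=19 t=15 v=1: → [15,19),[12,16); WM=16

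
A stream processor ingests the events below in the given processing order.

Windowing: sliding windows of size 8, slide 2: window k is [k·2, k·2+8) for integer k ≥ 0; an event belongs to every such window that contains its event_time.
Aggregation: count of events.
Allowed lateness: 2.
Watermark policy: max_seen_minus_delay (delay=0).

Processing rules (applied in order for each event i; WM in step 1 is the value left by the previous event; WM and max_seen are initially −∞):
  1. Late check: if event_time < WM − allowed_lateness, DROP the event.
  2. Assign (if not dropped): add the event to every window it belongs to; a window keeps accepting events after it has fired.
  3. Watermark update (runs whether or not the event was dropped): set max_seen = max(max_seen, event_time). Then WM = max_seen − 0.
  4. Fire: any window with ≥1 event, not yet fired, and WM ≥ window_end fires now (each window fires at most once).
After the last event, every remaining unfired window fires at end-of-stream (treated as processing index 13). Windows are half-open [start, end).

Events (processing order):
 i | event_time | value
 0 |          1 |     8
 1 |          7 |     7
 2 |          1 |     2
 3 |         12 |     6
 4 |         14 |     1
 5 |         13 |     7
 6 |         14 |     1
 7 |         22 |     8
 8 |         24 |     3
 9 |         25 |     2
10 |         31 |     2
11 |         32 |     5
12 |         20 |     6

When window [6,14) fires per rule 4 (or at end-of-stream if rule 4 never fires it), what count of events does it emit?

i=0 t=1 v=8: → [0,8); WM=1
i=1 t=7 v=7: → [6,14),[4,12),[2,10),[0,8); WM=7
i=2 t=1 v=2: DROP (t<7-2); WM=7
i=3 t=12 v=6: → [12,20),[10,18),[8,16),[6,14); WM=12; [0,8) fires=2 [2,10) fires=1 [4,12) fires=1
i=4 t=14 v=1: → [14,22),[12,20),[10,18),[8,16); WM=14; [6,14) fires=2
i=5 t=13 v=7: → [12,20),[10,18),[8,16),[6,14); WM=14
i=6 t=14 v=1: → [14,22),[12,20),[10,18),[8,16); WM=14
i=7 t=22 v=8: → [22,30),[20,28),[18,26),[16,24); WM=22; [8,16) fires=4 [10,18) fires=4 [12,20) fires=4 [14,22) fires=2
i=8 t=24 v=3: → [24,32),[22,30),[20,28),[18,26); WM=24; [16,24) fires=1
i=9 t=25 v=2: → [24,32),[22,30),[20,28),[18,26); WM=25
i=10 t=31 v=2: → [30,38),[28,36),[26,34),[24,32); WM=31; [18,26) fires=3 [20,28) fires=3 [22,30) fires=3
i=11 t=32 v=5: → [32,40),[30,38),[28,36),[26,34); WM=32; [24,32) fires=3
i=12 t=20 v=6: DROP (t<32-2); WM=32

2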